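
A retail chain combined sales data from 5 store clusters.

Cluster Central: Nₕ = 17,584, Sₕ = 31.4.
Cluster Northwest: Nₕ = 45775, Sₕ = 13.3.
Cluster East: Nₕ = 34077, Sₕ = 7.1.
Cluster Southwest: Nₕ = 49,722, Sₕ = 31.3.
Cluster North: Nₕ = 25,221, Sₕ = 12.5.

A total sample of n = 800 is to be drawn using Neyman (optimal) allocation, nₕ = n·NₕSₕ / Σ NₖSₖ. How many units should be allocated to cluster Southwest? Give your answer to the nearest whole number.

Central: NₕSₕ = 17584·31.4 = 552137.6
Northwest: NₕSₕ = 45775·13.3 = 608807.5
East: NₕSₕ = 34077·7.1 = 241946.7
Southwest: NₕSₕ = 49722·31.3 = 1556298.6
North: NₕSₕ = 25221·12.5 = 315262.5
Σ NₕSₕ = 3274452.9.
n_Southwest = 800·1556298.6/3274452.9 = 380.228... → 380.

380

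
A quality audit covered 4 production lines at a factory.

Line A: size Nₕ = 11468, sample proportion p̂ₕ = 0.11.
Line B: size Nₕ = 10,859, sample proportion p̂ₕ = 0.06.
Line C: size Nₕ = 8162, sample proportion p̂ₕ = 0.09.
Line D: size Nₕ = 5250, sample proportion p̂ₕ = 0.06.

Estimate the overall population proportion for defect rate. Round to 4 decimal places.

0.0829

N = 11468 + 10859 + 8162 + 5250 = 35739.
Overall proportion = Σ (Nₕ/N)·p̂ₕ.
Σ Nₕp̂ₕ = 1261.48 + 651.54 + 734.58 + 315 = 2962.6.
2962.6 / 35739 = 0.082895... → 0.0829.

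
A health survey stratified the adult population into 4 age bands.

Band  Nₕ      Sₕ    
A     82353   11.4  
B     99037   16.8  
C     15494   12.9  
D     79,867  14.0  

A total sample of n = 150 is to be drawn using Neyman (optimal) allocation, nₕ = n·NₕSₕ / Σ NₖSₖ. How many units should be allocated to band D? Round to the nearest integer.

A: NₕSₕ = 82353·11.4 = 938824.2
B: NₕSₕ = 99037·16.8 = 1663821.6
C: NₕSₕ = 15494·12.9 = 199872.6
D: NₕSₕ = 79867·14.0 = 1118138
Σ NₕSₕ = 3920656.4.
n_D = 150·1118138/3920656.4 = 42.779... → 43.

43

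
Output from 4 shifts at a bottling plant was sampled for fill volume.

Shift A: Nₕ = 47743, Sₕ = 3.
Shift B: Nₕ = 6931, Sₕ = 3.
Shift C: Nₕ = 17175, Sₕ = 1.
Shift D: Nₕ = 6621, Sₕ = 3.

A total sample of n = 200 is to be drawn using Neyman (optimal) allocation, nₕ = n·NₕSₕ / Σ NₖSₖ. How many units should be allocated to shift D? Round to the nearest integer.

20

A: NₕSₕ = 47743·3 = 143229
B: NₕSₕ = 6931·3 = 20793
C: NₕSₕ = 17175·1 = 17175
D: NₕSₕ = 6621·3 = 19863
Σ NₕSₕ = 201060.
n_D = 200·19863/201060 = 19.758... → 20.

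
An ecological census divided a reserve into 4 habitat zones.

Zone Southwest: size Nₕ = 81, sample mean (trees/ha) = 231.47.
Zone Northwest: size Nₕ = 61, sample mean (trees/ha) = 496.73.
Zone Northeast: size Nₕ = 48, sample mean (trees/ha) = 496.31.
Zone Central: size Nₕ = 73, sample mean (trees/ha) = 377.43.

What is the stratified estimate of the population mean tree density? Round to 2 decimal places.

381.84

N = 263; weights Wₕ = Nₕ/N = (0.3080, 0.2319, 0.1825, 0.2776).
x̄_st = Σ Wₕ·x̄ₕ = 0.3080·231.47 + 0.2319·496.73 + 0.1825·496.31 + 0.2776·377.43 ≈ 381.8436...
→ 381.84.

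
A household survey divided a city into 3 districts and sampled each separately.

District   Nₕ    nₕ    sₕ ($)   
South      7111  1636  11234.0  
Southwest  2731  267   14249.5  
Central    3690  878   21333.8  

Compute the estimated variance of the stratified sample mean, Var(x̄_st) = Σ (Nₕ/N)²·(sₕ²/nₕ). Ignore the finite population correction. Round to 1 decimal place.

N = 13532. Term for each stratum: Wₕ²sₕ²/nₕ.
Var(x̄_st) = 21302.1245 + 30974.7216 + 38545.2331 = 90822.0793 → 90822.1.

90822.1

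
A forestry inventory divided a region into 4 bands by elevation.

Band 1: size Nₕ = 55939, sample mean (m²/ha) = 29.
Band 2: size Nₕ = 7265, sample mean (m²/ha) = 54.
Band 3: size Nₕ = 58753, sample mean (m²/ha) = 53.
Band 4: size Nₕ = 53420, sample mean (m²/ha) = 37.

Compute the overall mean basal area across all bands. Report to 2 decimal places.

40.51

x̄_st = (Σ Nₕx̄ₕ) / (Σ Nₕ) = (55939·29 + 7265·54 + 58753·53 + 53420·37) / 175377
= 7104990 / 175377 = 40.5127... → 40.51.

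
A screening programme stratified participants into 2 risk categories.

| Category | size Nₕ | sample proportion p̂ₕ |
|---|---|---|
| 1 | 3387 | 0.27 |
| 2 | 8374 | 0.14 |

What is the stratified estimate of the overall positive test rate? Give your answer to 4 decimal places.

N = 3387 + 8374 = 11761.
Overall proportion = Σ (Nₕ/N)·p̂ₕ.
Σ Nₕp̂ₕ = 914.49 + 1172.36 = 2086.85.
2086.85 / 11761 = 0.177438... → 0.1774.

0.1774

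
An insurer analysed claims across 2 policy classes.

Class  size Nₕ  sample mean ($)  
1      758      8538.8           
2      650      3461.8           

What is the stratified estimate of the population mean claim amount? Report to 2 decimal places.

6195.01

N = 1408; weights Wₕ = Nₕ/N = (0.5384, 0.4616).
x̄_st = Σ Wₕ·x̄ₕ = 0.5384·8538.8 + 0.4616·3461.8 ≈ 6195.0145...
→ 6195.01.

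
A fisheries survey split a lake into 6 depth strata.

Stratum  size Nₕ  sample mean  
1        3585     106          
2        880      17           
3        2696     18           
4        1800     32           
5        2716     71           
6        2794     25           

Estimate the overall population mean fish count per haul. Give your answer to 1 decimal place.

52.8

x̄_st = (Σ Nₕx̄ₕ) / (Σ Nₕ) = (3585·106 + 880·17 + 2696·18 + 1800·32 + 2716·71 + 2794·25) / 14471
= 763784 / 14471 = 52.780... → 52.8.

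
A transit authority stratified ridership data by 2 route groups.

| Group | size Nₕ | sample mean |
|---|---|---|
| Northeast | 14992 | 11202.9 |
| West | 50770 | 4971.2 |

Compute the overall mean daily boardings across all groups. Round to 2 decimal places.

N = 14992 + 50770 = 65762.
The stratified mean weights each stratum mean by its population share Nₕ/N.
Σ Nₕx̄ₕ = 14992·11202.9 + 50770·4971.2 = 167953876.8 + 252387824 = 420341700.8.
Divide by N: 420341700.8 / 65762 = 6391.8631... → 6391.86.

6391.86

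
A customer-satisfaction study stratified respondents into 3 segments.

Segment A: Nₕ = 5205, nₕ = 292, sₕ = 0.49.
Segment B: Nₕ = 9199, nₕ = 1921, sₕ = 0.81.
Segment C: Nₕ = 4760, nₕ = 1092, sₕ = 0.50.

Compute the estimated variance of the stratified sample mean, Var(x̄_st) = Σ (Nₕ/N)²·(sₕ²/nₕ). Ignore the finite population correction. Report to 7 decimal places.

N = 19164; Wₕ = Nₕ/N.
segment A: (5205/19164)²·0.49²/292 = 0.0000606567
segment B: (9199/19164)²·0.81²/1921 = 0.0000786958
segment C: (4760/19164)²·0.50²/1092 = 0.0000141240
Sum = 0.0001534765 → 0.0001535.

0.0001535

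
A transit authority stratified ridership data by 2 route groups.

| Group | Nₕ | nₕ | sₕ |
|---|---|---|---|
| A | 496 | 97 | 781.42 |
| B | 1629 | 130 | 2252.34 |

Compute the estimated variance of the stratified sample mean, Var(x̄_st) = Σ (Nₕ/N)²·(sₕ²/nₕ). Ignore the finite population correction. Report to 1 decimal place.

23275.3

N = 2125; Wₕ = Nₕ/N.
group A: (496/2125)²·781.42²/97 = 342.9595
group B: (1629/2125)²·2252.34²/130 = 22932.3651
Sum = 23275.3245 → 23275.3.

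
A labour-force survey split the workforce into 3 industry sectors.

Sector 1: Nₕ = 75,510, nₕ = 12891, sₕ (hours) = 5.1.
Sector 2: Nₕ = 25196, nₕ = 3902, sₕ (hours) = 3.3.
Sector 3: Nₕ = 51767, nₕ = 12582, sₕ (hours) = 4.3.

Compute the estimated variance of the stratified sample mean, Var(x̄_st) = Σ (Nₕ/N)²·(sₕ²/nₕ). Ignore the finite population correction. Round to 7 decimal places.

0.0007405

N = 152473; Wₕ = Nₕ/N.
sector 1: (75510/152473)²·5.1²/12891 = 0.0004948537
sector 2: (25196/152473)²·3.3²/3902 = 0.0000762110
sector 3: (51767/152473)²·4.3²/12582 = 0.0001693976
Sum = 0.0007404623 → 0.0007405.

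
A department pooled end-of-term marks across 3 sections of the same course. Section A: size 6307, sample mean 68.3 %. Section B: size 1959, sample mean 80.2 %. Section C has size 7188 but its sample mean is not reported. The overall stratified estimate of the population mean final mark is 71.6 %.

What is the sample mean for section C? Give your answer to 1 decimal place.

N = 6307 + 1959 + 7188 = 15454.
Overall total = μ·N = 71.6·15454 = 1106506.4.
Subtract the known strata: 6307·68.3 + 1959·80.2 = 587879.9.
Remaining total for section C: 1106506.4 − 587879.9 = 518626.5.
Divide by its size: 518626.5 / 7188 = 72.152... → 72.2.

72.2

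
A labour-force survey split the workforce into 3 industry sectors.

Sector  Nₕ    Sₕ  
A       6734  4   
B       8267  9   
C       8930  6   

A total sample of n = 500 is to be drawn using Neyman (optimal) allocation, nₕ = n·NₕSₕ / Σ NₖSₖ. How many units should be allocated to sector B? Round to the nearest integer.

240

Σ NₕSₕ = 6734·4 + 8267·9 + 8930·6 = 154919.
Share for B: 74403/154919 = 0.48027.
n_B = 500 × 0.48027 = 240.135... → 240.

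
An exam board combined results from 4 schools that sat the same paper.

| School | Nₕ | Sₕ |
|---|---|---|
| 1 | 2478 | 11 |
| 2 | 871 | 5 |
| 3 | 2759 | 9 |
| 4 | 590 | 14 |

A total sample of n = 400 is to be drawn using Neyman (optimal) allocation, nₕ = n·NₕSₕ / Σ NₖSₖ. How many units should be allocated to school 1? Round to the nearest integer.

1: NₕSₕ = 2478·11 = 27258
2: NₕSₕ = 871·5 = 4355
3: NₕSₕ = 2759·9 = 24831
4: NₕSₕ = 590·14 = 8260
Σ NₕSₕ = 64704.
n_1 = 400·27258/64704 = 168.509... → 169.

169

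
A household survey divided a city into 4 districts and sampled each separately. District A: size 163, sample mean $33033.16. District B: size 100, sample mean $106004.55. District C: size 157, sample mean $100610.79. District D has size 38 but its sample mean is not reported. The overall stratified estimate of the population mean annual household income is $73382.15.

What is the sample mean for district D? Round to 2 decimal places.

Σ Nₕx̄ₕ = N·μ, so 38·x̄_D = 458·73382.15 − (163·33033.16 + 100·106004.55 + 157·100610.79).
= 33609024.7 − 31780754.11 = 1828270.59.
x̄_D = 1828270.59 / 38 = 48112.3839... → 48112.38.

48112.38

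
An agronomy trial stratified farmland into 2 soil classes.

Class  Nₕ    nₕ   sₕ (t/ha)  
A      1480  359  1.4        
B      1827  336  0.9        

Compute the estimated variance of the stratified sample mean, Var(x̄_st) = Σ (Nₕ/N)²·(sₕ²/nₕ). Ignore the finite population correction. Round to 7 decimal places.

0.0018293

N = 3307; Wₕ = Nₕ/N.
class A: (1480/3307)²·1.4²/359 = 0.0010934947
class B: (1827/3307)²·0.9²/336 = 0.0007357910
Sum = 0.0018292856 → 0.0018293.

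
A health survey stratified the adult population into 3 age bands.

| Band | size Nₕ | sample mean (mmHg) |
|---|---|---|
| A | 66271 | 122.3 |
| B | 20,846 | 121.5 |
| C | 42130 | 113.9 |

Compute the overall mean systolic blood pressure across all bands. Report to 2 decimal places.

119.43

N = 129247; weights Wₕ = Nₕ/N = (0.5127, 0.1613, 0.3260).
x̄_st = Σ Wₕ·x̄ₕ = 0.5127·122.3 + 0.1613·121.5 + 0.3260·113.9 ≈ 119.4329...
→ 119.43.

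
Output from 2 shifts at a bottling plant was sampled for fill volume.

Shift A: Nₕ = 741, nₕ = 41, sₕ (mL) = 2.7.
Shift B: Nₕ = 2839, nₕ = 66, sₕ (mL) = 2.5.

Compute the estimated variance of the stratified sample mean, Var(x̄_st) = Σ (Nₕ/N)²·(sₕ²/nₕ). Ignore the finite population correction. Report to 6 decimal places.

0.067170

N = 3580; Wₕ = Nₕ/N.
shift A: (741/3580)²·2.7²/41 = 0.007617528
shift B: (2839/3580)²·2.5²/66 = 0.059552612
Sum = 0.067170139 → 0.067170.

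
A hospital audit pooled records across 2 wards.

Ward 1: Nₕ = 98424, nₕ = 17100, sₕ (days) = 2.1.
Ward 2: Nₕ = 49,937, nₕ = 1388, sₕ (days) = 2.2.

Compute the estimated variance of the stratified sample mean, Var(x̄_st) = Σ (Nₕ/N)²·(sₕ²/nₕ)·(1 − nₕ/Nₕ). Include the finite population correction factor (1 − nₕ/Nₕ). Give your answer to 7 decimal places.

0.0004779

N = 148361. Term for each stratum: Wₕ²sₕ²/nₕ·(1−nₕ/Nₕ).
Var(x̄_st) = 0.0000937827 + 0.0003840777 = 0.0004778604 → 0.0004779.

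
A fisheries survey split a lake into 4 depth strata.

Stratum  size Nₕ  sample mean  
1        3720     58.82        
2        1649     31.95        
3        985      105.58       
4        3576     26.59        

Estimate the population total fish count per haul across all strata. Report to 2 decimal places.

Population total = Σ Nₕ·x̄ₕ (each stratum's size times its mean).
3720·58.82 + 1649·31.95 + 985·105.58 + 3576·26.59 = 218810.4 + 52685.55 + 103996.3 + 95085.84 = 470578.09.

470578.09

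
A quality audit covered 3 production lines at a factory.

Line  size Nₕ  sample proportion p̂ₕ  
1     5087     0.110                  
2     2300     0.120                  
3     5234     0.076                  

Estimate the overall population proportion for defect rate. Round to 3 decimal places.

0.098

N = 5087 + 2300 + 5234 = 12621.
Overall proportion = Σ (Nₕ/N)·p̂ₕ.
Σ Nₕp̂ₕ = 559.57 + 276 + 397.784 = 1233.354.
1233.354 / 12621 = 0.09772... → 0.098.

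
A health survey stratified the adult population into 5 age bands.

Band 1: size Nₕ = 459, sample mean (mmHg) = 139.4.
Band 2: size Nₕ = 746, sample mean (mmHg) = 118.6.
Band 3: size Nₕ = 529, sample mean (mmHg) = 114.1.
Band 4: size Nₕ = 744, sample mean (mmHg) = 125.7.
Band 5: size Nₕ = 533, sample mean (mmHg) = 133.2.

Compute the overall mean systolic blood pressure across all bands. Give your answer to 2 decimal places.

125.32

x̄_st = (Σ Nₕx̄ₕ) / (Σ Nₕ) = (459·139.4 + 746·118.6 + 529·114.1 + 744·125.7 + 533·133.2) / 3011
= 377335.5 / 3011 = 125.3190... → 125.32.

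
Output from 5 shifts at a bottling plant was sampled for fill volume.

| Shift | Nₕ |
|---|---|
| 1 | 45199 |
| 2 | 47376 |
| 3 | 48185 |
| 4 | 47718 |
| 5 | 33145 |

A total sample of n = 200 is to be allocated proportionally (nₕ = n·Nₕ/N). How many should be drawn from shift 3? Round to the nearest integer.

Share of shift 3 = 48185/221623 = 0.21742.
Allocate 200 × 0.21742 = 43.484... → 43.

43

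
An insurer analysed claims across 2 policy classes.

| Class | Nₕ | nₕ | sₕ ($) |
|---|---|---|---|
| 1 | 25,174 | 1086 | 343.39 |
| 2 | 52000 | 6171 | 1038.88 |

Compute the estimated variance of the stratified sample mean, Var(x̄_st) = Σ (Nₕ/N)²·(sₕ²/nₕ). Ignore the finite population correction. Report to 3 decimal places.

90.957

N = 77174; Wₕ = Nₕ/N.
class 1: (25174/77174)²·343.39²/1086 = 11.553349
class 2: (52000/77174)²·1038.88²/6171 = 79.403545
Sum = 90.956894 → 90.957.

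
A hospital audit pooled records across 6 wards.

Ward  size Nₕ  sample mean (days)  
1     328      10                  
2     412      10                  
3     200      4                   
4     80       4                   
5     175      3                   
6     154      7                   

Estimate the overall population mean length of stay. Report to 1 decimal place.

7.5

N = 1349; weights Wₕ = Nₕ/N = (0.2431, 0.3054, 0.1483, 0.0593, 0.1297, 0.1142).
x̄_st = Σ Wₕ·x̄ₕ = 0.2431·10 + 0.3054·10 + 0.1483·4 + 0.0593·4 + 0.1297·3 + 0.1142·7 ≈ 7.504...
→ 7.5.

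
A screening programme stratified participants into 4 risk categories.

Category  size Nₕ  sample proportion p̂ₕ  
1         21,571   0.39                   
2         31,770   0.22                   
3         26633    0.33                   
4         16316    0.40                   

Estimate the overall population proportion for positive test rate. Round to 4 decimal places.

0.3190

Wₕ = Nₕ/N with N = 96290: 0.2240, 0.3299, 0.2766, 0.1694.
p̂_st = 0.2240·0.39 + 0.3299·0.22 + 0.2766·0.33 + 0.1694·0.40 ≈ 0.319009... → 0.3190.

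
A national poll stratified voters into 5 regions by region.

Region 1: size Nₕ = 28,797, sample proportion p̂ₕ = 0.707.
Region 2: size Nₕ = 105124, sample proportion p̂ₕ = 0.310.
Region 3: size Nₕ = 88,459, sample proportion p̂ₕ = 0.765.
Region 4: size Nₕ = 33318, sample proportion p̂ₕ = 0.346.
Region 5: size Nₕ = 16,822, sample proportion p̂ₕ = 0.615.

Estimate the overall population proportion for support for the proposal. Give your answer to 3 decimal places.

N = 28797 + 105124 + 88459 + 33318 + 16822 = 272520.
Overall proportion = Σ (Nₕ/N)·p̂ₕ.
Σ Nₕp̂ₕ = 20359.479 + 32588.44 + 67671.135 + 11528.028 + 10345.53 = 142492.612.
142492.612 / 272520 = 0.52287... → 0.523.

0.523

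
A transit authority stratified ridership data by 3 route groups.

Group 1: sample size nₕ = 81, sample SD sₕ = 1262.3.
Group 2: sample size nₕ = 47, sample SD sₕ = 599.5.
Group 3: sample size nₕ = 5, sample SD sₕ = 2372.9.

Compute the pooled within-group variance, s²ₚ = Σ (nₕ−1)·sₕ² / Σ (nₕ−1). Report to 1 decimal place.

1: (81−1)·1262.3² = 80·1593401.29 = 127472103.2
2: (47−1)·599.5² = 46·359400.25 = 16532411.5
3: (5−1)·2372.9² = 4·5630654.41 = 22522617.64
Numerator = 166527132.34; denominator = Σ(nₕ−1) = 130.
s²ₚ = 166527132.34/130 = 1280977.941... → 1280977.9.

1280977.9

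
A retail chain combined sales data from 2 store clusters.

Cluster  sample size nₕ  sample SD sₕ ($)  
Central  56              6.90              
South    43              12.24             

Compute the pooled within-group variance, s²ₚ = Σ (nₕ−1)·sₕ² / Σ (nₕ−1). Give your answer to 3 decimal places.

Degrees of freedom: 55 + 42 = 97.
Σ(nₕ−1)sₕ² = 55·47.61 + 42·149.8176 = 8910.8892.
s²ₚ = 8910.8892 / 97 = 91.86484... → 91.865.

91.865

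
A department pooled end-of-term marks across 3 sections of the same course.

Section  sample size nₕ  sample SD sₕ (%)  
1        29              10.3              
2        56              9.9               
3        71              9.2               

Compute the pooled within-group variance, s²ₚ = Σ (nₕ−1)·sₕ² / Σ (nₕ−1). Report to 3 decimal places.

93.372

1: (29−1)·10.3² = 28·106.09 = 2970.52
2: (56−1)·9.9² = 55·98.01 = 5390.55
3: (71−1)·9.2² = 70·84.64 = 5924.8
Numerator = 14285.87; denominator = Σ(nₕ−1) = 153.
s²ₚ = 14285.87/153 = 93.37170... → 93.372.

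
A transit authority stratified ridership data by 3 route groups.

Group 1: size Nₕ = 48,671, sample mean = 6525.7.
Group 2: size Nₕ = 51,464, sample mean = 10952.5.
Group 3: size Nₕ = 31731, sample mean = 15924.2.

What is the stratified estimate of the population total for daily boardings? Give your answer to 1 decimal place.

1: 48671·6525.7 = 317612344.7
2: 51464·10952.5 = 563659460
3: 31731·15924.2 = 505290790.2
τ̂ = Σ Nₕx̄ₕ = 1386562594.9.

1386562594.9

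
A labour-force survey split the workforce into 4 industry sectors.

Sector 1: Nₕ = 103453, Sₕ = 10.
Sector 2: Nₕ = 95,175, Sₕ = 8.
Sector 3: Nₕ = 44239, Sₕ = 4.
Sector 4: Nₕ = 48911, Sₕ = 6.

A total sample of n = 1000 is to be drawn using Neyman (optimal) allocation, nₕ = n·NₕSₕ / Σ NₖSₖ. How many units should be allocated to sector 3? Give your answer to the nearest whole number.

Σ NₕSₕ = 103453·10 + 95175·8 + 44239·4 + 48911·6 = 2266352.
Share for 3: 176956/2266352 = 0.07808.
n_3 = 1000 × 0.07808 = 78.080... → 78.

78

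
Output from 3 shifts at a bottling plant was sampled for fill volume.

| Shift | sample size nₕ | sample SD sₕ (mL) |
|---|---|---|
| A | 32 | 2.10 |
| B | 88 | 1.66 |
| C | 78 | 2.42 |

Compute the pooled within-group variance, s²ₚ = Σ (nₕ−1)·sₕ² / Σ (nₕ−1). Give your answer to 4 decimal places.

4.2430

Degrees of freedom: 31 + 87 + 77 = 195.
Σ(nₕ−1)sₕ² = 31·4.41 + 87·2.7556 + 77·5.8564 = 827.39.
s²ₚ = 827.39 / 195 = 4.243026... → 4.2430.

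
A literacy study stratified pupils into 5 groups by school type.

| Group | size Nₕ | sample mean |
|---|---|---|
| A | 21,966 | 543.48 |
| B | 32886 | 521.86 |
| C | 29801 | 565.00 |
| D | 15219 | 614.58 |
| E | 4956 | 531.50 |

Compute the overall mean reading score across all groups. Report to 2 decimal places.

x̄_st = (Σ Nₕx̄ₕ) / (Σ Nₕ) = (21966·543.48 + 32886·521.86 + 29801·565.00 + 15219·614.58 + 4956·531.50) / 104828
= 57924941.66 / 104828 = 552.5713... → 552.57.

552.57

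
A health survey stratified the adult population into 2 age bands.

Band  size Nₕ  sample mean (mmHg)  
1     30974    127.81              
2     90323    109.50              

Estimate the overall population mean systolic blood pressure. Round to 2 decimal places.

N = 30974 + 90323 = 121297.
Weight each subgroup mean by Nₕ/N and sum.
Σ Nₕx̄ₕ = 30974·127.81 + 90323·109.50 = 3958786.94 + 9890368.5 = 13849155.44.
Divide by N: 13849155.44 / 121297 = 114.1756... → 114.18.

114.18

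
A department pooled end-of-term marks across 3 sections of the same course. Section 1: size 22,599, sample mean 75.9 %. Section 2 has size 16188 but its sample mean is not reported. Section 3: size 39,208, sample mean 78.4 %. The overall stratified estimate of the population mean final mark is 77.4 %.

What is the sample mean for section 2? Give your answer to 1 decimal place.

N = 22599 + 16188 + 39208 = 77995.
Overall total = μ·N = 77.4·77995 = 6036813.
Subtract the known strata: 22599·75.9 + 39208·78.4 = 4789171.3.
Remaining total for section 2: 6036813 − 4789171.3 = 1247641.7.
Divide by its size: 1247641.7 / 16188 = 77.072... → 77.1.

77.1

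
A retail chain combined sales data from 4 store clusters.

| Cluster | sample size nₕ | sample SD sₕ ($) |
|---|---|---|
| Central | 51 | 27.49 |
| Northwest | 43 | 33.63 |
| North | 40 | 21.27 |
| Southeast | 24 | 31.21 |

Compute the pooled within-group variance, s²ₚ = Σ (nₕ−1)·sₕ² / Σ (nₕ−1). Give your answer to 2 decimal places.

813.85

Degrees of freedom: 50 + 42 + 39 + 23 = 154.
Σ(nₕ−1)sₕ² = 50·755.7001 + 42·1130.9769 + 39·452.4129 + 23·974.0641 = 125333.6122.
s²ₚ = 125333.6122 / 154 = 813.8546... → 813.85.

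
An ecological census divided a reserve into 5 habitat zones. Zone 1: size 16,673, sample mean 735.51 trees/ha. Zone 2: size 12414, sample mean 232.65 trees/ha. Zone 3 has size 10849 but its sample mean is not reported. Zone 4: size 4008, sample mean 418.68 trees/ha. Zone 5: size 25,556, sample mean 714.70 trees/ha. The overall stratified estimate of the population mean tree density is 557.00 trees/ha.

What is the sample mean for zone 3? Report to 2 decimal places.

333.42

N = 16673 + 12414 + 10849 + 4008 + 25556 = 69500.
Overall total = μ·N = 557.00·69500 = 38711500.
Subtract the known strata: 16673·735.51 + 12414·232.65 + 4008·418.68 + 25556·714.70 = 35094217.97.
Remaining total for zone 3: 38711500 − 35094217.97 = 3617282.03.
Divide by its size: 3617282.03 / 10849 = 333.4208... → 333.42.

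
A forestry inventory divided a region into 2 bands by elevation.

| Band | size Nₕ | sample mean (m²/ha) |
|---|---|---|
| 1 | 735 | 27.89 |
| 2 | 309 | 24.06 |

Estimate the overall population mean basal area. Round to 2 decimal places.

26.76

N = 1044; weights Wₕ = Nₕ/N = (0.7040, 0.2960).
x̄_st = Σ Wₕ·x̄ₕ = 0.7040·27.89 + 0.2960·24.06 ≈ 26.7564...
→ 26.76.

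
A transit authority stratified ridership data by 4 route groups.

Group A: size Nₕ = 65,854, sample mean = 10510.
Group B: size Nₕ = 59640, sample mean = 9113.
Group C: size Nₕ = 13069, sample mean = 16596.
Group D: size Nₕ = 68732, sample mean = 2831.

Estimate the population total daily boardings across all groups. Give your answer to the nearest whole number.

A: 65854·10510 = 692125540
B: 59640·9113 = 543499320
C: 13069·16596 = 216893124
D: 68732·2831 = 194580292
τ̂ = Σ Nₕx̄ₕ = 1647098276.

1647098276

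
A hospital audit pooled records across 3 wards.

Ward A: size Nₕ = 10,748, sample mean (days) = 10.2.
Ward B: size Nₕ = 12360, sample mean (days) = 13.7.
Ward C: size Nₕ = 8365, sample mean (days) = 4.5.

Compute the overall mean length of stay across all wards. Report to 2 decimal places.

10.06

x̄_st = (Σ Nₕx̄ₕ) / (Σ Nₕ) = (10748·10.2 + 12360·13.7 + 8365·4.5) / 31473
= 316604.1 / 31473 = 10.0595... → 10.06.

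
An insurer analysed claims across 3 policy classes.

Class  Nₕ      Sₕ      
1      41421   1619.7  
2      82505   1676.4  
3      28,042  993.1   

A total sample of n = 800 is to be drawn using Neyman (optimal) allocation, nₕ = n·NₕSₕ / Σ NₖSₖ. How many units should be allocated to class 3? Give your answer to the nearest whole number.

96

Σ NₕSₕ = 41421·1619.7 + 82505·1676.4 + 28042·993.1 = 233249485.9.
Share for 3: 27848510.2/233249485.9 = 0.11939.
n_3 = 800 × 0.11939 = 95.515... → 96.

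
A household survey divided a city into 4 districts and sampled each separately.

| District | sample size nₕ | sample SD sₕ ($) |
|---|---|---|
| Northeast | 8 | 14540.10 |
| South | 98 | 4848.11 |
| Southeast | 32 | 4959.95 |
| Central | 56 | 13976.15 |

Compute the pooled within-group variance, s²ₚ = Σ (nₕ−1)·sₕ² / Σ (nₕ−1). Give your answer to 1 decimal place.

Northeast: (8−1)·14540.10² = 7·211414508.01 = 1479901556.07
South: (98−1)·4848.11² = 97·23504170.5721 = 2279904545.4937
Southeast: (32−1)·4959.95² = 31·24601104.0025 = 762634224.0775
Central: (56−1)·13976.15² = 55·195332768.8225 = 10743302285.2375
Numerator = 15265742610.8787; denominator = Σ(nₕ−1) = 190.
s²ₚ = 15265742610.8787/190 = 80346013.741... → 80346013.7.

80346013.7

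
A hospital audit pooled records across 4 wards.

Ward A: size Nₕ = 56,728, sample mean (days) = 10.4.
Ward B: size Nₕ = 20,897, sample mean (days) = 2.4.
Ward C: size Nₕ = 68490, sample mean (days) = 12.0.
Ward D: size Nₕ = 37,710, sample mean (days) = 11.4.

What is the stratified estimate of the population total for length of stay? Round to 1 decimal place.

A: 56728·10.4 = 589971.2
B: 20897·2.4 = 50152.8
C: 68490·12.0 = 821880
D: 37710·11.4 = 429894
τ̂ = Σ Nₕx̄ₕ = 1891898.0.

1891898.0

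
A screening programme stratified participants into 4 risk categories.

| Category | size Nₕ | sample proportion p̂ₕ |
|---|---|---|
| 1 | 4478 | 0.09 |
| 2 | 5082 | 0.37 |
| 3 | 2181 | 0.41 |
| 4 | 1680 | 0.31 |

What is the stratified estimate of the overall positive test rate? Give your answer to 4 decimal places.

0.2756

N = 4478 + 5082 + 2181 + 1680 = 13421.
Overall proportion = Σ (Nₕ/N)·p̂ₕ.
Σ Nₕp̂ₕ = 403.02 + 1880.34 + 894.21 + 520.8 = 3698.37.
3698.37 / 13421 = 0.275566... → 0.2756.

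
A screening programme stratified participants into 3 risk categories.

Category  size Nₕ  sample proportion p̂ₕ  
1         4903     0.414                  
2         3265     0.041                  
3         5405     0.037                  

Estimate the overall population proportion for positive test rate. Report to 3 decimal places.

Wₕ = Nₕ/N with N = 13573: 0.3612, 0.2406, 0.3982.
p̂_st = 0.3612·0.414 + 0.2406·0.041 + 0.3982·0.037 ≈ 0.17415... → 0.174.

0.174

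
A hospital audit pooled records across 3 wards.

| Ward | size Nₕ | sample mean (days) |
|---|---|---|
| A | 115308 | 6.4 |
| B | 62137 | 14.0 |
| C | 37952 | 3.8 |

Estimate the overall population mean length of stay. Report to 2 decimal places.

8.13

x̄_st = (Σ Nₕx̄ₕ) / (Σ Nₕ) = (115308·6.4 + 62137·14.0 + 37952·3.8) / 215397
= 1752106.8 / 215397 = 8.1343... → 8.13.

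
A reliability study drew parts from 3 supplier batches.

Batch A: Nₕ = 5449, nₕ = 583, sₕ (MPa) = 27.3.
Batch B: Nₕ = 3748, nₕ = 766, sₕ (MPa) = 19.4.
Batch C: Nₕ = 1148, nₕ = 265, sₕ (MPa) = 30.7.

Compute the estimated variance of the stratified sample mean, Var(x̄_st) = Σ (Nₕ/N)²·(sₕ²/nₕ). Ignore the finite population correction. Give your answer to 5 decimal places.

0.46296

N = 10345. Term for each stratum: Wₕ²sₕ²/nₕ.
Var(x̄_st) = 0.35467401 + 0.06449304 + 0.04379794 = 0.46296499 → 0.46296.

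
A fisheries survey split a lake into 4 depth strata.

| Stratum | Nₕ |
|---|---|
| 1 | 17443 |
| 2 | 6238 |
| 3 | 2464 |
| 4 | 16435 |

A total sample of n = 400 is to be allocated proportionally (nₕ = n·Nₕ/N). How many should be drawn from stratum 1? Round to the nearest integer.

Share of stratum 1 = 17443/42580 = 0.40965.
Allocate 400 × 0.40965 = 163.861... → 164.

164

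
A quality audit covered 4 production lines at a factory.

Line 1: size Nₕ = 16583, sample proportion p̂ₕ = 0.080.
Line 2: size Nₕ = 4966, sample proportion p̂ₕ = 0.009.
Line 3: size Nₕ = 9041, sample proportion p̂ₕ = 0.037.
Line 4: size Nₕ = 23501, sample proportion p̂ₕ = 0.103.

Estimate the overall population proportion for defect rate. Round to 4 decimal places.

0.0763

Wₕ = Nₕ/N with N = 54091: 0.3066, 0.0918, 0.1671, 0.4345.
p̂_st = 0.3066·0.080 + 0.0918·0.009 + 0.1671·0.037 + 0.4345·0.103 ≈ 0.076287... → 0.0763.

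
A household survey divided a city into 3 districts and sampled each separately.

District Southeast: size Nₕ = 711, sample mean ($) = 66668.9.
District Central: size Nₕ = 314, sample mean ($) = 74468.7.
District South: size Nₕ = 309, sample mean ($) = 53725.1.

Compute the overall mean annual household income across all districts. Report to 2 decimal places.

N = 711 + 314 + 309 = 1334.
Overall mean = Σ (Nₕ/N)·x̄ₕ — weight by population share, not a simple average.
Σ Nₕx̄ₕ = 711·66668.9 + 314·74468.7 + 309·53725.1 = 47401587.9 + 23383171.8 + 16601055.9 = 87385815.6.
Divide by N: 87385815.6 / 1334 = 65506.6084... → 65506.61.

65506.61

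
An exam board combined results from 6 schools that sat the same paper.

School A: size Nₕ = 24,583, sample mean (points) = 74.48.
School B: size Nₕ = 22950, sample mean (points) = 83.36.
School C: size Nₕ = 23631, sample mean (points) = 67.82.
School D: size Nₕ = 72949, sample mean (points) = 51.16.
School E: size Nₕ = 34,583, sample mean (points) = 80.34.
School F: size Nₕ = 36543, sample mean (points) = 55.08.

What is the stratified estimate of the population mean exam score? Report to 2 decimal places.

x̄_st = (Σ Nₕx̄ₕ) / (Σ Nₕ) = (24583·74.48 + 22950·83.36 + 23631·67.82 + 72949·51.16 + 34583·80.34 + 36543·55.08) / 215239
= 13869965.76 / 215239 = 64.4398... → 64.44.

64.44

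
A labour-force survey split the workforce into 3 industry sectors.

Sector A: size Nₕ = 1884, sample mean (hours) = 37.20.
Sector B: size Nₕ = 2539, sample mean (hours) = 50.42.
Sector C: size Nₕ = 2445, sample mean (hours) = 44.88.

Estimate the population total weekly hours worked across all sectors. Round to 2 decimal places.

307832.78

A: 1884·37.20 = 70084.8
B: 2539·50.42 = 128016.38
C: 2445·44.88 = 109731.6
τ̂ = Σ Nₕx̄ₕ = 307832.78.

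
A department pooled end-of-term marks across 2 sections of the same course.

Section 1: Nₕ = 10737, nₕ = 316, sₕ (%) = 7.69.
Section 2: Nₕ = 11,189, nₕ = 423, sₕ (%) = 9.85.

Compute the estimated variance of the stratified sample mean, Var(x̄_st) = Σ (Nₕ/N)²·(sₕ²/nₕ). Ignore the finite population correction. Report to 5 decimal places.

0.10461

N = 21926; Wₕ = Nₕ/N.
section 1: (10737/21926)²·7.69²/316 = 0.04487585
section 2: (11189/21926)²·9.85²/423 = 0.05973045
Sum = 0.10460630 → 0.10461.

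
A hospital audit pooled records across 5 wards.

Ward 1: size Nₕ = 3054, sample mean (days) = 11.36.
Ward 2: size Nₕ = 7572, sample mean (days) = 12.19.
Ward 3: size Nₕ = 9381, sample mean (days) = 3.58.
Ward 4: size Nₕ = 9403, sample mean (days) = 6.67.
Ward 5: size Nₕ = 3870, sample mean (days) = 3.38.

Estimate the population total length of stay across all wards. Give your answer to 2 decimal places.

236378.71

1: 3054·11.36 = 34693.44
2: 7572·12.19 = 92302.68
3: 9381·3.58 = 33583.98
4: 9403·6.67 = 62718.01
5: 3870·3.38 = 13080.6
τ̂ = Σ Nₕx̄ₕ = 236378.71.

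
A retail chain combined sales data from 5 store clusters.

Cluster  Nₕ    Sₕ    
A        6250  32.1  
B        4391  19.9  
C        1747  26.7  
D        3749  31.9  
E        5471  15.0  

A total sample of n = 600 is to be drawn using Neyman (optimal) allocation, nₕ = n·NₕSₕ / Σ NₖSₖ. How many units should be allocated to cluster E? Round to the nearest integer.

92

A: NₕSₕ = 6250·32.1 = 200625
B: NₕSₕ = 4391·19.9 = 87380.9
C: NₕSₕ = 1747·26.7 = 46644.9
D: NₕSₕ = 3749·31.9 = 119593.1
E: NₕSₕ = 5471·15.0 = 82065
Σ NₕSₕ = 536308.9.
n_E = 600·82065/536308.9 = 91.811... → 92.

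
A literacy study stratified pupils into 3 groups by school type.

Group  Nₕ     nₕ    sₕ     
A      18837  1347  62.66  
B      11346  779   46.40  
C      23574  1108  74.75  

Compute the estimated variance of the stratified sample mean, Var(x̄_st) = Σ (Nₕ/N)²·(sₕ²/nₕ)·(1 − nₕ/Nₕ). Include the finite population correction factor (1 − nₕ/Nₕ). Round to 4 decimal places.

N = 53757. Term for each stratum: Wₕ²sₕ²/nₕ·(1−nₕ/Nₕ).
Var(x̄_st) = 0.3323110 + 0.1146629 + 0.9242120 = 1.3711859 → 1.3712.

1.3712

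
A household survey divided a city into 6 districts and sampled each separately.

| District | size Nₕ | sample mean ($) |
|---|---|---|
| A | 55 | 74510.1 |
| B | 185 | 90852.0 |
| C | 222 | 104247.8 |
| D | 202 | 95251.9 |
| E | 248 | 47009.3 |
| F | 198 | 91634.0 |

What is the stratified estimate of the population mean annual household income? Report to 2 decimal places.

83866.13

N = 55 + 185 + 222 + 202 + 248 + 198 = 1110.
The stratified mean weights each stratum mean by its population share Nₕ/N.
Σ Nₕx̄ₕ = 55·74510.1 + 185·90852.0 + 222·104247.8 + 202·95251.9 + 248·47009.3 + 198·91634.0 = 4098055.5 + 16807620 + 23143011.6 + 19240883.8 + 11658306.4 + 18143532 = 93091409.3.
Divide by N: 93091409.3 / 1110 = 83866.1345... → 83866.13.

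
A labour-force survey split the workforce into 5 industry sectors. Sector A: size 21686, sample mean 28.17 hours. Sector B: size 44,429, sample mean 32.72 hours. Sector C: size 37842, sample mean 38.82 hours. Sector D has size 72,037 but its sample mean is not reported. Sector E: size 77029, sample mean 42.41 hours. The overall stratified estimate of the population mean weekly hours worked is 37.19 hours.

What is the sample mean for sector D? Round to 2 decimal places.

N = 21686 + 44429 + 37842 + 72037 + 77029 = 253023.
Overall total = μ·N = 37.19·253023 = 9409925.37.
Subtract the known strata: 21686·28.17 + 44429·32.72 + 37842·38.82 + 77029·42.41 = 6800437.83.
Remaining total for sector D: 9409925.37 − 6800437.83 = 2609487.54.
Divide by its size: 2609487.54 / 72037 = 36.2243... → 36.22.

36.22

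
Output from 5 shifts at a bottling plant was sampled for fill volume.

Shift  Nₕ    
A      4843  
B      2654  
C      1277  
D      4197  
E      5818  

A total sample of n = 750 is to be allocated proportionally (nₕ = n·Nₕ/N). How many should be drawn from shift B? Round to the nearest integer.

Share of shift B = 2654/18789 = 0.14125.
Allocate 750 × 0.14125 = 105.940... → 106.

106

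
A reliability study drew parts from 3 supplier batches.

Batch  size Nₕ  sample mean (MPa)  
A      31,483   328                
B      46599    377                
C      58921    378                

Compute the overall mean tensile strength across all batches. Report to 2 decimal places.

366.17

x̄_st = (Σ Nₕx̄ₕ) / (Σ Nₕ) = (31483·328 + 46599·377 + 58921·378) / 137003
= 50166385 / 137003 = 366.1700... → 366.17.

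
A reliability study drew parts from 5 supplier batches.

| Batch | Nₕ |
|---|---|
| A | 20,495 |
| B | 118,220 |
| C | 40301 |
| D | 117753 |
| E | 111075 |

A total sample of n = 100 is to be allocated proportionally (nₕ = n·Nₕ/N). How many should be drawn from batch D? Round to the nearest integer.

29

N = 20495 + 118220 + 40301 + 117753 + 111075 = 407844.
n_D = 100·117753/407844 = 28.872... → 29.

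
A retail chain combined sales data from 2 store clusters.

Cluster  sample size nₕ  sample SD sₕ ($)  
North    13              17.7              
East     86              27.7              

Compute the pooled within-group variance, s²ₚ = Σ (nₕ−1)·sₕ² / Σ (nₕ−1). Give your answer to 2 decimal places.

711.13

North: (13−1)·17.7² = 12·313.29 = 3759.48
East: (86−1)·27.7² = 85·767.29 = 65219.65
Numerator = 68979.13; denominator = Σ(nₕ−1) = 97.
s²ₚ = 68979.13/97 = 711.1251... → 711.13.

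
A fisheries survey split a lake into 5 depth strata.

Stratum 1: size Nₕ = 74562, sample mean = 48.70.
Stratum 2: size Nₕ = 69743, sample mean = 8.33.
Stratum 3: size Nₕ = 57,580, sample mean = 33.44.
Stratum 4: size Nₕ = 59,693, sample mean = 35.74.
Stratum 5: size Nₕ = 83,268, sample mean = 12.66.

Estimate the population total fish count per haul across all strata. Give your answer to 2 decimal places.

9325204.49

1: 74562·48.70 = 3631169.4
2: 69743·8.33 = 580959.19
3: 57580·33.44 = 1925475.2
4: 59693·35.74 = 2133427.82
5: 83268·12.66 = 1054172.88
τ̂ = Σ Nₕx̄ₕ = 9325204.49.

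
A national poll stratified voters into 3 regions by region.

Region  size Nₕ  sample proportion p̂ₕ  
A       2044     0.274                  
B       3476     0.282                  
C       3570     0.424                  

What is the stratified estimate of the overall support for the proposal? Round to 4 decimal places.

N = 2044 + 3476 + 3570 = 9090.
Overall proportion = Σ (Nₕ/N)·p̂ₕ.
Σ Nₕp̂ₕ = 560.056 + 980.232 + 1513.68 = 3053.968.
3053.968 / 9090 = 0.335970... → 0.3360.

0.3360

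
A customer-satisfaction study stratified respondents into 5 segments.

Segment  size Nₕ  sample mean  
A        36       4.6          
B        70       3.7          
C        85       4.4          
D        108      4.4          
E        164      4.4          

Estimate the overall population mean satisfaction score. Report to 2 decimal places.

x̄_st = (Σ Nₕx̄ₕ) / (Σ Nₕ) = (36·4.6 + 70·3.7 + 85·4.4 + 108·4.4 + 164·4.4) / 463
= 1995.4 / 463 = 4.3097... → 4.31.

4.31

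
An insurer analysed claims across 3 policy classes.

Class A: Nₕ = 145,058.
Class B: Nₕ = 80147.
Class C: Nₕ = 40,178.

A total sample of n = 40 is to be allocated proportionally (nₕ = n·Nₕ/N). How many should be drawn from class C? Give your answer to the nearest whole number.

6

N = 145058 + 80147 + 40178 = 265383.
n_C = 40·40178/265383 = 6.056... → 6.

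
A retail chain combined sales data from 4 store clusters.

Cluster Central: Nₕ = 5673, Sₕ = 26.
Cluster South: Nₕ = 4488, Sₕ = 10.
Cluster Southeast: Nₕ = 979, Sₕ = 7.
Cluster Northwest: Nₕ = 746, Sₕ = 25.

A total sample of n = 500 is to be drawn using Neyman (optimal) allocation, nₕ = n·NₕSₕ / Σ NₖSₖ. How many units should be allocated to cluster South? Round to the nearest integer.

Σ NₕSₕ = 5673·26 + 4488·10 + 979·7 + 746·25 = 217881.
Share for South: 44880/217881 = 0.20598.
n_South = 500 × 0.20598 = 102.992... → 103.

103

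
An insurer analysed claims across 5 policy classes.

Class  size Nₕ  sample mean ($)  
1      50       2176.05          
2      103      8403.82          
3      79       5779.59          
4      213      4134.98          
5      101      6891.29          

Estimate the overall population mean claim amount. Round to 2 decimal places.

5508.71

x̄_st = (Σ Nₕx̄ₕ) / (Σ Nₕ) = (50·2176.05 + 103·8403.82 + 79·5779.59 + 213·4134.98 + 101·6891.29) / 546
= 3007754.6 / 546 = 5508.7081... → 5508.71.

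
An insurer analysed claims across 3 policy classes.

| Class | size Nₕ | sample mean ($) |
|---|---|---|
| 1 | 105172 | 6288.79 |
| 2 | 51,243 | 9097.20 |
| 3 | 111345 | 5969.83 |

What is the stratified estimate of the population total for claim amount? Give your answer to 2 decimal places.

Population total = Σ Nₕ·x̄ₕ (each stratum's size times its mean).
105172·6288.79 + 51243·9097.20 + 111345·5969.83 = 661404621.88 + 466167819.6 + 664710721.35 = 1792283162.83.

1792283162.83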